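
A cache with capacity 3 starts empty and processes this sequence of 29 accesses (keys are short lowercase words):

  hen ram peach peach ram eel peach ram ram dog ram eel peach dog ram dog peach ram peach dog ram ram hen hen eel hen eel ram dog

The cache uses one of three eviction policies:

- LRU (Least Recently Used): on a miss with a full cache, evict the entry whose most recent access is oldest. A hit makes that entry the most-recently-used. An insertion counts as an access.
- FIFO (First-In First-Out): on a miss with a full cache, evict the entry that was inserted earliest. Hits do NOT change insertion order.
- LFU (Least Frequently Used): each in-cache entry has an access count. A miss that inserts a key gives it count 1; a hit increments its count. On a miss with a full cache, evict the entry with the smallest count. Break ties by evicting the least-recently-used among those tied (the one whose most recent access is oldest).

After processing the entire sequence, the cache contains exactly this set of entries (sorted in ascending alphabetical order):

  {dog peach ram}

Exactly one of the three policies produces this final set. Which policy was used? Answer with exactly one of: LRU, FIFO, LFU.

Answer: LFU

Derivation:
Simulating under each policy and comparing final sets:
  LRU: final set = {dog eel ram} -> differs
  FIFO: final set = {dog eel ram} -> differs
  LFU: final set = {dog peach ram} -> MATCHES target
Only LFU produces the target set.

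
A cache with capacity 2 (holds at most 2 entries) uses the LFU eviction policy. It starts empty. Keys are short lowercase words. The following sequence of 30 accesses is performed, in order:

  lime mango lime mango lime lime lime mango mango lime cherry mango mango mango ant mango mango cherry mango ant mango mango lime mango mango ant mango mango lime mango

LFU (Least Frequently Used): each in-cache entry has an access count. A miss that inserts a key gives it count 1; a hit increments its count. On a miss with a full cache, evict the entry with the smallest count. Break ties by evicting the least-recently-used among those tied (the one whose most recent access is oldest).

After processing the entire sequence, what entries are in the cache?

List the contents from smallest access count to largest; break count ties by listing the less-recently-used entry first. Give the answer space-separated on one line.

LFU simulation (capacity=2):
  1. access lime: MISS. Cache: [lime(c=1)]
  2. access mango: MISS. Cache: [lime(c=1) mango(c=1)]
  3. access lime: HIT, count now 2. Cache: [mango(c=1) lime(c=2)]
  4. access mango: HIT, count now 2. Cache: [lime(c=2) mango(c=2)]
  5. access lime: HIT, count now 3. Cache: [mango(c=2) lime(c=3)]
  6. access lime: HIT, count now 4. Cache: [mango(c=2) lime(c=4)]
  7. access lime: HIT, count now 5. Cache: [mango(c=2) lime(c=5)]
  8. access mango: HIT, count now 3. Cache: [mango(c=3) lime(c=5)]
  9. access mango: HIT, count now 4. Cache: [mango(c=4) lime(c=5)]
  10. access lime: HIT, count now 6. Cache: [mango(c=4) lime(c=6)]
  11. access cherry: MISS, evict mango(c=4). Cache: [cherry(c=1) lime(c=6)]
  12. access mango: MISS, evict cherry(c=1). Cache: [mango(c=1) lime(c=6)]
  13. access mango: HIT, count now 2. Cache: [mango(c=2) lime(c=6)]
  14. access mango: HIT, count now 3. Cache: [mango(c=3) lime(c=6)]
  15. access ant: MISS, evict mango(c=3). Cache: [ant(c=1) lime(c=6)]
  16. access mango: MISS, evict ant(c=1). Cache: [mango(c=1) lime(c=6)]
  17. access mango: HIT, count now 2. Cache: [mango(c=2) lime(c=6)]
  18. access cherry: MISS, evict mango(c=2). Cache: [cherry(c=1) lime(c=6)]
  19. access mango: MISS, evict cherry(c=1). Cache: [mango(c=1) lime(c=6)]
  20. access ant: MISS, evict mango(c=1). Cache: [ant(c=1) lime(c=6)]
  21. access mango: MISS, evict ant(c=1). Cache: [mango(c=1) lime(c=6)]
  22. access mango: HIT, count now 2. Cache: [mango(c=2) lime(c=6)]
  23. access lime: HIT, count now 7. Cache: [mango(c=2) lime(c=7)]
  24. access mango: HIT, count now 3. Cache: [mango(c=3) lime(c=7)]
  25. access mango: HIT, count now 4. Cache: [mango(c=4) lime(c=7)]
  26. access ant: MISS, evict mango(c=4). Cache: [ant(c=1) lime(c=7)]
  27. access mango: MISS, evict ant(c=1). Cache: [mango(c=1) lime(c=7)]
  28. access mango: HIT, count now 2. Cache: [mango(c=2) lime(c=7)]
  29. access lime: HIT, count now 8. Cache: [mango(c=2) lime(c=8)]
  30. access mango: HIT, count now 3. Cache: [mango(c=3) lime(c=8)]
Total: 18 hits, 12 misses, 10 evictions

Answer: mango lime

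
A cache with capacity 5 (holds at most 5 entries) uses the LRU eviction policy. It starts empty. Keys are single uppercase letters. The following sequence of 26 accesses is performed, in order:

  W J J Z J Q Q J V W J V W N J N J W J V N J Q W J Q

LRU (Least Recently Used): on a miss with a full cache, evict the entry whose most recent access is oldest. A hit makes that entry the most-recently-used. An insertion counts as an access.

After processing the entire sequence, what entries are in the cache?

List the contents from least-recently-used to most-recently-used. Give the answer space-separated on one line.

Answer: V N W J Q

Derivation:
LRU simulation (capacity=5):
  1. access W: MISS. Cache (LRU->MRU): [W]
  2. access J: MISS. Cache (LRU->MRU): [W J]
  3. access J: HIT. Cache (LRU->MRU): [W J]
  4. access Z: MISS. Cache (LRU->MRU): [W J Z]
  5. access J: HIT. Cache (LRU->MRU): [W Z J]
  6. access Q: MISS. Cache (LRU->MRU): [W Z J Q]
  7. access Q: HIT. Cache (LRU->MRU): [W Z J Q]
  8. access J: HIT. Cache (LRU->MRU): [W Z Q J]
  9. access V: MISS. Cache (LRU->MRU): [W Z Q J V]
  10. access W: HIT. Cache (LRU->MRU): [Z Q J V W]
  11. access J: HIT. Cache (LRU->MRU): [Z Q V W J]
  12. access V: HIT. Cache (LRU->MRU): [Z Q W J V]
  13. access W: HIT. Cache (LRU->MRU): [Z Q J V W]
  14. access N: MISS, evict Z. Cache (LRU->MRU): [Q J V W N]
  15. access J: HIT. Cache (LRU->MRU): [Q V W N J]
  16. access N: HIT. Cache (LRU->MRU): [Q V W J N]
  17. access J: HIT. Cache (LRU->MRU): [Q V W N J]
  18. access W: HIT. Cache (LRU->MRU): [Q V N J W]
  19. access J: HIT. Cache (LRU->MRU): [Q V N W J]
  20. access V: HIT. Cache (LRU->MRU): [Q N W J V]
  21. access N: HIT. Cache (LRU->MRU): [Q W J V N]
  22. access J: HIT. Cache (LRU->MRU): [Q W V N J]
  23. access Q: HIT. Cache (LRU->MRU): [W V N J Q]
  24. access W: HIT. Cache (LRU->MRU): [V N J Q W]
  25. access J: HIT. Cache (LRU->MRU): [V N Q W J]
  26. access Q: HIT. Cache (LRU->MRU): [V N W J Q]
Total: 20 hits, 6 misses, 1 evictions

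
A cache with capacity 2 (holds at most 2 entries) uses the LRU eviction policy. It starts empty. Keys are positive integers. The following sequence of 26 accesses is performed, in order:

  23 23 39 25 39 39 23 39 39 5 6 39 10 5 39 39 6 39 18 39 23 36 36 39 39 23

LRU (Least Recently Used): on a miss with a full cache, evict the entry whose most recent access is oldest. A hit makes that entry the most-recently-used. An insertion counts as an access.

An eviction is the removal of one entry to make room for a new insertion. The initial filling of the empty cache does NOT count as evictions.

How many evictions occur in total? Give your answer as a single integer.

Answer: 14

Derivation:
LRU simulation (capacity=2):
  1. access 23: MISS. Cache (LRU->MRU): [23]
  2. access 23: HIT. Cache (LRU->MRU): [23]
  3. access 39: MISS. Cache (LRU->MRU): [23 39]
  4. access 25: MISS, evict 23. Cache (LRU->MRU): [39 25]
  5. access 39: HIT. Cache (LRU->MRU): [25 39]
  6. access 39: HIT. Cache (LRU->MRU): [25 39]
  7. access 23: MISS, evict 25. Cache (LRU->MRU): [39 23]
  8. access 39: HIT. Cache (LRU->MRU): [23 39]
  9. access 39: HIT. Cache (LRU->MRU): [23 39]
  10. access 5: MISS, evict 23. Cache (LRU->MRU): [39 5]
  11. access 6: MISS, evict 39. Cache (LRU->MRU): [5 6]
  12. access 39: MISS, evict 5. Cache (LRU->MRU): [6 39]
  13. access 10: MISS, evict 6. Cache (LRU->MRU): [39 10]
  14. access 5: MISS, evict 39. Cache (LRU->MRU): [10 5]
  15. access 39: MISS, evict 10. Cache (LRU->MRU): [5 39]
  16. access 39: HIT. Cache (LRU->MRU): [5 39]
  17. access 6: MISS, evict 5. Cache (LRU->MRU): [39 6]
  18. access 39: HIT. Cache (LRU->MRU): [6 39]
  19. access 18: MISS, evict 6. Cache (LRU->MRU): [39 18]
  20. access 39: HIT. Cache (LRU->MRU): [18 39]
  21. access 23: MISS, evict 18. Cache (LRU->MRU): [39 23]
  22. access 36: MISS, evict 39. Cache (LRU->MRU): [23 36]
  23. access 36: HIT. Cache (LRU->MRU): [23 36]
  24. access 39: MISS, evict 23. Cache (LRU->MRU): [36 39]
  25. access 39: HIT. Cache (LRU->MRU): [36 39]
  26. access 23: MISS, evict 36. Cache (LRU->MRU): [39 23]
Total: 10 hits, 16 misses, 14 evictions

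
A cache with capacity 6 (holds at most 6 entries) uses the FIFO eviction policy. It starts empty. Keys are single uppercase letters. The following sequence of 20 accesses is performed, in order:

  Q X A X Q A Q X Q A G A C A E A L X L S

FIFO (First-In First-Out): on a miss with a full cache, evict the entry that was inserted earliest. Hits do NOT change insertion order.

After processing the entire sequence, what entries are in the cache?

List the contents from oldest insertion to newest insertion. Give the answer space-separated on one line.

FIFO simulation (capacity=6):
  1. access Q: MISS. Cache (old->new): [Q]
  2. access X: MISS. Cache (old->new): [Q X]
  3. access A: MISS. Cache (old->new): [Q X A]
  4. access X: HIT. Cache (old->new): [Q X A]
  5. access Q: HIT. Cache (old->new): [Q X A]
  6. access A: HIT. Cache (old->new): [Q X A]
  7. access Q: HIT. Cache (old->new): [Q X A]
  8. access X: HIT. Cache (old->new): [Q X A]
  9. access Q: HIT. Cache (old->new): [Q X A]
  10. access A: HIT. Cache (old->new): [Q X A]
  11. access G: MISS. Cache (old->new): [Q X A G]
  12. access A: HIT. Cache (old->new): [Q X A G]
  13. access C: MISS. Cache (old->new): [Q X A G C]
  14. access A: HIT. Cache (old->new): [Q X A G C]
  15. access E: MISS. Cache (old->new): [Q X A G C E]
  16. access A: HIT. Cache (old->new): [Q X A G C E]
  17. access L: MISS, evict Q. Cache (old->new): [X A G C E L]
  18. access X: HIT. Cache (old->new): [X A G C E L]
  19. access L: HIT. Cache (old->new): [X A G C E L]
  20. access S: MISS, evict X. Cache (old->new): [A G C E L S]
Total: 12 hits, 8 misses, 2 evictions

Answer: A G C E L S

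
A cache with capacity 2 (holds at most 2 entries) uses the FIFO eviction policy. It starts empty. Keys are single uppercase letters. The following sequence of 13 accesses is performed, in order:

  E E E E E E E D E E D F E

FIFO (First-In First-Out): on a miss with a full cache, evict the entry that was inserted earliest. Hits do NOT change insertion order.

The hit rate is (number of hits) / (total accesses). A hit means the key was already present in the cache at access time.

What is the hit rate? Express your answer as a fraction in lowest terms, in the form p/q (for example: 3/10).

Answer: 9/13

Derivation:
FIFO simulation (capacity=2):
  1. access E: MISS. Cache (old->new): [E]
  2. access E: HIT. Cache (old->new): [E]
  3. access E: HIT. Cache (old->new): [E]
  4. access E: HIT. Cache (old->new): [E]
  5. access E: HIT. Cache (old->new): [E]
  6. access E: HIT. Cache (old->new): [E]
  7. access E: HIT. Cache (old->new): [E]
  8. access D: MISS. Cache (old->new): [E D]
  9. access E: HIT. Cache (old->new): [E D]
  10. access E: HIT. Cache (old->new): [E D]
  11. access D: HIT. Cache (old->new): [E D]
  12. access F: MISS, evict E. Cache (old->new): [D F]
  13. access E: MISS, evict D. Cache (old->new): [F E]
Total: 9 hits, 4 misses, 2 evictions

Hit rate = 9/13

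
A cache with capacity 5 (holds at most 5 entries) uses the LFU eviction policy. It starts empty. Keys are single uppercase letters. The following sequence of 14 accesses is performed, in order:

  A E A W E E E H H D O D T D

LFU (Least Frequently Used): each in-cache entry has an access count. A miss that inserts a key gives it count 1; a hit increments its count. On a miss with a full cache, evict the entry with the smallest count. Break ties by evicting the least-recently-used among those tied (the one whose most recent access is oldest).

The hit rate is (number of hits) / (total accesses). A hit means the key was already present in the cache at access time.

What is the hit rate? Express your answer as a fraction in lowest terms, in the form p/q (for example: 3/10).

LFU simulation (capacity=5):
  1. access A: MISS. Cache: [A(c=1)]
  2. access E: MISS. Cache: [A(c=1) E(c=1)]
  3. access A: HIT, count now 2. Cache: [E(c=1) A(c=2)]
  4. access W: MISS. Cache: [E(c=1) W(c=1) A(c=2)]
  5. access E: HIT, count now 2. Cache: [W(c=1) A(c=2) E(c=2)]
  6. access E: HIT, count now 3. Cache: [W(c=1) A(c=2) E(c=3)]
  7. access E: HIT, count now 4. Cache: [W(c=1) A(c=2) E(c=4)]
  8. access H: MISS. Cache: [W(c=1) H(c=1) A(c=2) E(c=4)]
  9. access H: HIT, count now 2. Cache: [W(c=1) A(c=2) H(c=2) E(c=4)]
  10. access D: MISS. Cache: [W(c=1) D(c=1) A(c=2) H(c=2) E(c=4)]
  11. access O: MISS, evict W(c=1). Cache: [D(c=1) O(c=1) A(c=2) H(c=2) E(c=4)]
  12. access D: HIT, count now 2. Cache: [O(c=1) A(c=2) H(c=2) D(c=2) E(c=4)]
  13. access T: MISS, evict O(c=1). Cache: [T(c=1) A(c=2) H(c=2) D(c=2) E(c=4)]
  14. access D: HIT, count now 3. Cache: [T(c=1) A(c=2) H(c=2) D(c=3) E(c=4)]
Total: 7 hits, 7 misses, 2 evictions

Hit rate = 7/14 = 1/2

Answer: 1/2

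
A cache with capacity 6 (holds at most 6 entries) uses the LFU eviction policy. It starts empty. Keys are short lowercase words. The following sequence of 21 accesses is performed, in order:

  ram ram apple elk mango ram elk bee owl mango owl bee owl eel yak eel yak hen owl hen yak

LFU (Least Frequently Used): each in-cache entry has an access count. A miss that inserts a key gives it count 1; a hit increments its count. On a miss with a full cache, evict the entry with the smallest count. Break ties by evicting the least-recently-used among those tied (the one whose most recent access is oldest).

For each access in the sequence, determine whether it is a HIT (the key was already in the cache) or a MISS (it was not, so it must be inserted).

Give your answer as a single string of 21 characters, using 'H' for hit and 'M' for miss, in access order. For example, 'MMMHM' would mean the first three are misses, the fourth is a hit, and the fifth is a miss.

LFU simulation (capacity=6):
  1. access ram: MISS. Cache: [ram(c=1)]
  2. access ram: HIT, count now 2. Cache: [ram(c=2)]
  3. access apple: MISS. Cache: [apple(c=1) ram(c=2)]
  4. access elk: MISS. Cache: [apple(c=1) elk(c=1) ram(c=2)]
  5. access mango: MISS. Cache: [apple(c=1) elk(c=1) mango(c=1) ram(c=2)]
  6. access ram: HIT, count now 3. Cache: [apple(c=1) elk(c=1) mango(c=1) ram(c=3)]
  7. access elk: HIT, count now 2. Cache: [apple(c=1) mango(c=1) elk(c=2) ram(c=3)]
  8. access bee: MISS. Cache: [apple(c=1) mango(c=1) bee(c=1) elk(c=2) ram(c=3)]
  9. access owl: MISS. Cache: [apple(c=1) mango(c=1) bee(c=1) owl(c=1) elk(c=2) ram(c=3)]
  10. access mango: HIT, count now 2. Cache: [apple(c=1) bee(c=1) owl(c=1) elk(c=2) mango(c=2) ram(c=3)]
  11. access owl: HIT, count now 2. Cache: [apple(c=1) bee(c=1) elk(c=2) mango(c=2) owl(c=2) ram(c=3)]
  12. access bee: HIT, count now 2. Cache: [apple(c=1) elk(c=2) mango(c=2) owl(c=2) bee(c=2) ram(c=3)]
  13. access owl: HIT, count now 3. Cache: [apple(c=1) elk(c=2) mango(c=2) bee(c=2) ram(c=3) owl(c=3)]
  14. access eel: MISS, evict apple(c=1). Cache: [eel(c=1) elk(c=2) mango(c=2) bee(c=2) ram(c=3) owl(c=3)]
  15. access yak: MISS, evict eel(c=1). Cache: [yak(c=1) elk(c=2) mango(c=2) bee(c=2) ram(c=3) owl(c=3)]
  16. access eel: MISS, evict yak(c=1). Cache: [eel(c=1) elk(c=2) mango(c=2) bee(c=2) ram(c=3) owl(c=3)]
  17. access yak: MISS, evict eel(c=1). Cache: [yak(c=1) elk(c=2) mango(c=2) bee(c=2) ram(c=3) owl(c=3)]
  18. access hen: MISS, evict yak(c=1). Cache: [hen(c=1) elk(c=2) mango(c=2) bee(c=2) ram(c=3) owl(c=3)]
  19. access owl: HIT, count now 4. Cache: [hen(c=1) elk(c=2) mango(c=2) bee(c=2) ram(c=3) owl(c=4)]
  20. access hen: HIT, count now 2. Cache: [elk(c=2) mango(c=2) bee(c=2) hen(c=2) ram(c=3) owl(c=4)]
  21. access yak: MISS, evict elk(c=2). Cache: [yak(c=1) mango(c=2) bee(c=2) hen(c=2) ram(c=3) owl(c=4)]
Total: 9 hits, 12 misses, 6 evictions

Answer: MHMMMHHMMHHHHMMMMMHHM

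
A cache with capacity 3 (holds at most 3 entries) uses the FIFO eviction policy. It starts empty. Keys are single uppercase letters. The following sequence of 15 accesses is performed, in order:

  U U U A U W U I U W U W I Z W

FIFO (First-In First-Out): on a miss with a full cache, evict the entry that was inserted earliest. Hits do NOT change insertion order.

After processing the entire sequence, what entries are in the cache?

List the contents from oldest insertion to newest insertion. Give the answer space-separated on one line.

FIFO simulation (capacity=3):
  1. access U: MISS. Cache (old->new): [U]
  2. access U: HIT. Cache (old->new): [U]
  3. access U: HIT. Cache (old->new): [U]
  4. access A: MISS. Cache (old->new): [U A]
  5. access U: HIT. Cache (old->new): [U A]
  6. access W: MISS. Cache (old->new): [U A W]
  7. access U: HIT. Cache (old->new): [U A W]
  8. access I: MISS, evict U. Cache (old->new): [A W I]
  9. access U: MISS, evict A. Cache (old->new): [W I U]
  10. access W: HIT. Cache (old->new): [W I U]
  11. access U: HIT. Cache (old->new): [W I U]
  12. access W: HIT. Cache (old->new): [W I U]
  13. access I: HIT. Cache (old->new): [W I U]
  14. access Z: MISS, evict W. Cache (old->new): [I U Z]
  15. access W: MISS, evict I. Cache (old->new): [U Z W]
Total: 8 hits, 7 misses, 4 evictions

Answer: U Z W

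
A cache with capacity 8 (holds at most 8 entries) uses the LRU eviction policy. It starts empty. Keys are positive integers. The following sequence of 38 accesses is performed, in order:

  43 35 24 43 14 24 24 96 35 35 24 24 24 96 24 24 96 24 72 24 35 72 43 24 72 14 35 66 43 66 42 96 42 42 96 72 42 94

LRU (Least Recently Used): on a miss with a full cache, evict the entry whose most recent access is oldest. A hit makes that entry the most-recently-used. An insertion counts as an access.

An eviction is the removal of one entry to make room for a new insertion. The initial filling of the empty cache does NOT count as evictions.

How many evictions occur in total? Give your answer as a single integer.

Answer: 1

Derivation:
LRU simulation (capacity=8):
  1. access 43: MISS. Cache (LRU->MRU): [43]
  2. access 35: MISS. Cache (LRU->MRU): [43 35]
  3. access 24: MISS. Cache (LRU->MRU): [43 35 24]
  4. access 43: HIT. Cache (LRU->MRU): [35 24 43]
  5. access 14: MISS. Cache (LRU->MRU): [35 24 43 14]
  6. access 24: HIT. Cache (LRU->MRU): [35 43 14 24]
  7. access 24: HIT. Cache (LRU->MRU): [35 43 14 24]
  8. access 96: MISS. Cache (LRU->MRU): [35 43 14 24 96]
  9. access 35: HIT. Cache (LRU->MRU): [43 14 24 96 35]
  10. access 35: HIT. Cache (LRU->MRU): [43 14 24 96 35]
  11. access 24: HIT. Cache (LRU->MRU): [43 14 96 35 24]
  12. access 24: HIT. Cache (LRU->MRU): [43 14 96 35 24]
  13. access 24: HIT. Cache (LRU->MRU): [43 14 96 35 24]
  14. access 96: HIT. Cache (LRU->MRU): [43 14 35 24 96]
  15. access 24: HIT. Cache (LRU->MRU): [43 14 35 96 24]
  16. access 24: HIT. Cache (LRU->MRU): [43 14 35 96 24]
  17. access 96: HIT. Cache (LRU->MRU): [43 14 35 24 96]
  18. access 24: HIT. Cache (LRU->MRU): [43 14 35 96 24]
  19. access 72: MISS. Cache (LRU->MRU): [43 14 35 96 24 72]
  20. access 24: HIT. Cache (LRU->MRU): [43 14 35 96 72 24]
  21. access 35: HIT. Cache (LRU->MRU): [43 14 96 72 24 35]
  22. access 72: HIT. Cache (LRU->MRU): [43 14 96 24 35 72]
  23. access 43: HIT. Cache (LRU->MRU): [14 96 24 35 72 43]
  24. access 24: HIT. Cache (LRU->MRU): [14 96 35 72 43 24]
  25. access 72: HIT. Cache (LRU->MRU): [14 96 35 43 24 72]
  26. access 14: HIT. Cache (LRU->MRU): [96 35 43 24 72 14]
  27. access 35: HIT. Cache (LRU->MRU): [96 43 24 72 14 35]
  28. access 66: MISS. Cache (LRU->MRU): [96 43 24 72 14 35 66]
  29. access 43: HIT. Cache (LRU->MRU): [96 24 72 14 35 66 43]
  30. access 66: HIT. Cache (LRU->MRU): [96 24 72 14 35 43 66]
  31. access 42: MISS. Cache (LRU->MRU): [96 24 72 14 35 43 66 42]
  32. access 96: HIT. Cache (LRU->MRU): [24 72 14 35 43 66 42 96]
  33. access 42: HIT. Cache (LRU->MRU): [24 72 14 35 43 66 96 42]
  34. access 42: HIT. Cache (LRU->MRU): [24 72 14 35 43 66 96 42]
  35. access 96: HIT. Cache (LRU->MRU): [24 72 14 35 43 66 42 96]
  36. access 72: HIT. Cache (LRU->MRU): [24 14 35 43 66 42 96 72]
  37. access 42: HIT. Cache (LRU->MRU): [24 14 35 43 66 96 72 42]
  38. access 94: MISS, evict 24. Cache (LRU->MRU): [14 35 43 66 96 72 42 94]
Total: 29 hits, 9 misses, 1 evictions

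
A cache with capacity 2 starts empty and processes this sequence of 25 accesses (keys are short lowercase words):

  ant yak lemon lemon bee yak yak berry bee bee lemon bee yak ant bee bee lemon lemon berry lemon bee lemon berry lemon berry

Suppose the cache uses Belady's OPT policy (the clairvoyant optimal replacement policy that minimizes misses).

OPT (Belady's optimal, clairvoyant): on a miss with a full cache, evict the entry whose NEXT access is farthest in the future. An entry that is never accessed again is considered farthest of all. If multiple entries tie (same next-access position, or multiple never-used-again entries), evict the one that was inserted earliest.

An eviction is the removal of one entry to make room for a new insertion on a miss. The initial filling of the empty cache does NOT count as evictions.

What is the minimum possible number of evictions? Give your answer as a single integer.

OPT (Belady) simulation (capacity=2):
  1. access ant: MISS. Cache: [ant]
  2. access yak: MISS. Cache: [ant yak]
  3. access lemon: MISS, evict ant (next use: step 14). Cache: [yak lemon]
  4. access lemon: HIT. Next use of lemon: step 11. Cache: [yak lemon]
  5. access bee: MISS, evict lemon (next use: step 11). Cache: [yak bee]
  6. access yak: HIT. Next use of yak: step 7. Cache: [yak bee]
  7. access yak: HIT. Next use of yak: step 13. Cache: [yak bee]
  8. access berry: MISS, evict yak (next use: step 13). Cache: [bee berry]
  9. access bee: HIT. Next use of bee: step 10. Cache: [bee berry]
  10. access bee: HIT. Next use of bee: step 12. Cache: [bee berry]
  11. access lemon: MISS, evict berry (next use: step 19). Cache: [bee lemon]
  12. access bee: HIT. Next use of bee: step 15. Cache: [bee lemon]
  13. access yak: MISS, evict lemon (next use: step 17). Cache: [bee yak]
  14. access ant: MISS, evict yak (next use: never). Cache: [bee ant]
  15. access bee: HIT. Next use of bee: step 16. Cache: [bee ant]
  16. access bee: HIT. Next use of bee: step 21. Cache: [bee ant]
  17. access lemon: MISS, evict ant (next use: never). Cache: [bee lemon]
  18. access lemon: HIT. Next use of lemon: step 20. Cache: [bee lemon]
  19. access berry: MISS, evict bee (next use: step 21). Cache: [lemon berry]
  20. access lemon: HIT. Next use of lemon: step 22. Cache: [lemon berry]
  21. access bee: MISS, evict berry (next use: step 23). Cache: [lemon bee]
  22. access lemon: HIT. Next use of lemon: step 24. Cache: [lemon bee]
  23. access berry: MISS, evict bee (next use: never). Cache: [lemon berry]
  24. access lemon: HIT. Next use of lemon: never. Cache: [lemon berry]
  25. access berry: HIT. Next use of berry: never. Cache: [lemon berry]
Total: 13 hits, 12 misses, 10 evictions

Answer: 10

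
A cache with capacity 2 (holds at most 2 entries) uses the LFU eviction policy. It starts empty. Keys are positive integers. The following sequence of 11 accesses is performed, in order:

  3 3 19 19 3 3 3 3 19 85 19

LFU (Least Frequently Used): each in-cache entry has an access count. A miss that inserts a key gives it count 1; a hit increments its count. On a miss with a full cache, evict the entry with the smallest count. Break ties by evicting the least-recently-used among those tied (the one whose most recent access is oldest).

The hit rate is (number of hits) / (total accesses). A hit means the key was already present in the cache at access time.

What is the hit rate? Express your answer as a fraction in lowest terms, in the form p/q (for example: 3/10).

LFU simulation (capacity=2):
  1. access 3: MISS. Cache: [3(c=1)]
  2. access 3: HIT, count now 2. Cache: [3(c=2)]
  3. access 19: MISS. Cache: [19(c=1) 3(c=2)]
  4. access 19: HIT, count now 2. Cache: [3(c=2) 19(c=2)]
  5. access 3: HIT, count now 3. Cache: [19(c=2) 3(c=3)]
  6. access 3: HIT, count now 4. Cache: [19(c=2) 3(c=4)]
  7. access 3: HIT, count now 5. Cache: [19(c=2) 3(c=5)]
  8. access 3: HIT, count now 6. Cache: [19(c=2) 3(c=6)]
  9. access 19: HIT, count now 3. Cache: [19(c=3) 3(c=6)]
  10. access 85: MISS, evict 19(c=3). Cache: [85(c=1) 3(c=6)]
  11. access 19: MISS, evict 85(c=1). Cache: [19(c=1) 3(c=6)]
Total: 7 hits, 4 misses, 2 evictions

Hit rate = 7/11

Answer: 7/11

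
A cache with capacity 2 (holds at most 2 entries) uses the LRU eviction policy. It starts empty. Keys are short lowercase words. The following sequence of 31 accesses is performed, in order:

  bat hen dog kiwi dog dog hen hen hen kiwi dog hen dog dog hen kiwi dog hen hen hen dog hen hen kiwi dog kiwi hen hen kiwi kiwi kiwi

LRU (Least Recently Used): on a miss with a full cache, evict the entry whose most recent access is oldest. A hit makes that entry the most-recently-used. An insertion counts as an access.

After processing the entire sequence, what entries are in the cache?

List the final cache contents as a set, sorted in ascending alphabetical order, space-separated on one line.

Answer: hen kiwi

Derivation:
LRU simulation (capacity=2):
  1. access bat: MISS. Cache (LRU->MRU): [bat]
  2. access hen: MISS. Cache (LRU->MRU): [bat hen]
  3. access dog: MISS, evict bat. Cache (LRU->MRU): [hen dog]
  4. access kiwi: MISS, evict hen. Cache (LRU->MRU): [dog kiwi]
  5. access dog: HIT. Cache (LRU->MRU): [kiwi dog]
  6. access dog: HIT. Cache (LRU->MRU): [kiwi dog]
  7. access hen: MISS, evict kiwi. Cache (LRU->MRU): [dog hen]
  8. access hen: HIT. Cache (LRU->MRU): [dog hen]
  9. access hen: HIT. Cache (LRU->MRU): [dog hen]
  10. access kiwi: MISS, evict dog. Cache (LRU->MRU): [hen kiwi]
  11. access dog: MISS, evict hen. Cache (LRU->MRU): [kiwi dog]
  12. access hen: MISS, evict kiwi. Cache (LRU->MRU): [dog hen]
  13. access dog: HIT. Cache (LRU->MRU): [hen dog]
  14. access dog: HIT. Cache (LRU->MRU): [hen dog]
  15. access hen: HIT. Cache (LRU->MRU): [dog hen]
  16. access kiwi: MISS, evict dog. Cache (LRU->MRU): [hen kiwi]
  17. access dog: MISS, evict hen. Cache (LRU->MRU): [kiwi dog]
  18. access hen: MISS, evict kiwi. Cache (LRU->MRU): [dog hen]
  19. access hen: HIT. Cache (LRU->MRU): [dog hen]
  20. access hen: HIT. Cache (LRU->MRU): [dog hen]
  21. access dog: HIT. Cache (LRU->MRU): [hen dog]
  22. access hen: HIT. Cache (LRU->MRU): [dog hen]
  23. access hen: HIT. Cache (LRU->MRU): [dog hen]
  24. access kiwi: MISS, evict dog. Cache (LRU->MRU): [hen kiwi]
  25. access dog: MISS, evict hen. Cache (LRU->MRU): [kiwi dog]
  26. access kiwi: HIT. Cache (LRU->MRU): [dog kiwi]
  27. access hen: MISS, evict dog. Cache (LRU->MRU): [kiwi hen]
  28. access hen: HIT. Cache (LRU->MRU): [kiwi hen]
  29. access kiwi: HIT. Cache (LRU->MRU): [hen kiwi]
  30. access kiwi: HIT. Cache (LRU->MRU): [hen kiwi]
  31. access kiwi: HIT. Cache (LRU->MRU): [hen kiwi]
Total: 17 hits, 14 misses, 12 evictions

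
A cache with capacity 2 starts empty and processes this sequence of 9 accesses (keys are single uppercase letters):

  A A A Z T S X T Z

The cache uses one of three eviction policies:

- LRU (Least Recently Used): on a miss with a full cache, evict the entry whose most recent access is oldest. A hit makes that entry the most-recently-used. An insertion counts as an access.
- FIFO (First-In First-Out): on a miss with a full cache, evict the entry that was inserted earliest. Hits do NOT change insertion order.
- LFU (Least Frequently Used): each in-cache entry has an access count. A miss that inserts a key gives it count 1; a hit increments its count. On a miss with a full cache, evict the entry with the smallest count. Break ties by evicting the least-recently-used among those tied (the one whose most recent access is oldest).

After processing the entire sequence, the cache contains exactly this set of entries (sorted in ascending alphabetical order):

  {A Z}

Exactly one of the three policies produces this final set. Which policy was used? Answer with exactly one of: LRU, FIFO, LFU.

Simulating under each policy and comparing final sets:
  LRU: final set = {T Z} -> differs
  FIFO: final set = {T Z} -> differs
  LFU: final set = {A Z} -> MATCHES target
Only LFU produces the target set.

Answer: LFU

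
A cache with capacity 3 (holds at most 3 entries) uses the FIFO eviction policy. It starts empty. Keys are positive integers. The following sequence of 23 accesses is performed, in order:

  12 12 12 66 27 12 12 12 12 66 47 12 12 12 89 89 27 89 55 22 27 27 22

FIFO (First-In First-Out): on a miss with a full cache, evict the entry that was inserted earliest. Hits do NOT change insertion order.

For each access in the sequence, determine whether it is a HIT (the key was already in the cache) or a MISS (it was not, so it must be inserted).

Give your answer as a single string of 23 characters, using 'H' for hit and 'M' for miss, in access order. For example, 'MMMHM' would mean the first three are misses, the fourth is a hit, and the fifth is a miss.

Answer: MHHMMHHHHHMMHHMHMHMMHHH

Derivation:
FIFO simulation (capacity=3):
  1. access 12: MISS. Cache (old->new): [12]
  2. access 12: HIT. Cache (old->new): [12]
  3. access 12: HIT. Cache (old->new): [12]
  4. access 66: MISS. Cache (old->new): [12 66]
  5. access 27: MISS. Cache (old->new): [12 66 27]
  6. access 12: HIT. Cache (old->new): [12 66 27]
  7. access 12: HIT. Cache (old->new): [12 66 27]
  8. access 12: HIT. Cache (old->new): [12 66 27]
  9. access 12: HIT. Cache (old->new): [12 66 27]
  10. access 66: HIT. Cache (old->new): [12 66 27]
  11. access 47: MISS, evict 12. Cache (old->new): [66 27 47]
  12. access 12: MISS, evict 66. Cache (old->new): [27 47 12]
  13. access 12: HIT. Cache (old->new): [27 47 12]
  14. access 12: HIT. Cache (old->new): [27 47 12]
  15. access 89: MISS, evict 27. Cache (old->new): [47 12 89]
  16. access 89: HIT. Cache (old->new): [47 12 89]
  17. access 27: MISS, evict 47. Cache (old->new): [12 89 27]
  18. access 89: HIT. Cache (old->new): [12 89 27]
  19. access 55: MISS, evict 12. Cache (old->new): [89 27 55]
  20. access 22: MISS, evict 89. Cache (old->new): [27 55 22]
  21. access 27: HIT. Cache (old->new): [27 55 22]
  22. access 27: HIT. Cache (old->new): [27 55 22]
  23. access 22: HIT. Cache (old->new): [27 55 22]
Total: 14 hits, 9 misses, 6 evictions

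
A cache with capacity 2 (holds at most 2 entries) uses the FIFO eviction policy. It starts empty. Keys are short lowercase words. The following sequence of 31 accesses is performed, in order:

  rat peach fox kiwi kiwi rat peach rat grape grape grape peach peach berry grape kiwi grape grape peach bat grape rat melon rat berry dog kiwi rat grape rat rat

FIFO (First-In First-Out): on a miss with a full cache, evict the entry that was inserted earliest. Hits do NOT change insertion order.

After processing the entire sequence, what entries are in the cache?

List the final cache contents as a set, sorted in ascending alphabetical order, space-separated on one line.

FIFO simulation (capacity=2):
  1. access rat: MISS. Cache (old->new): [rat]
  2. access peach: MISS. Cache (old->new): [rat peach]
  3. access fox: MISS, evict rat. Cache (old->new): [peach fox]
  4. access kiwi: MISS, evict peach. Cache (old->new): [fox kiwi]
  5. access kiwi: HIT. Cache (old->new): [fox kiwi]
  6. access rat: MISS, evict fox. Cache (old->new): [kiwi rat]
  7. access peach: MISS, evict kiwi. Cache (old->new): [rat peach]
  8. access rat: HIT. Cache (old->new): [rat peach]
  9. access grape: MISS, evict rat. Cache (old->new): [peach grape]
  10. access grape: HIT. Cache (old->new): [peach grape]
  11. access grape: HIT. Cache (old->new): [peach grape]
  12. access peach: HIT. Cache (old->new): [peach grape]
  13. access peach: HIT. Cache (old->new): [peach grape]
  14. access berry: MISS, evict peach. Cache (old->new): [grape berry]
  15. access grape: HIT. Cache (old->new): [grape berry]
  16. access kiwi: MISS, evict grape. Cache (old->new): [berry kiwi]
  17. access grape: MISS, evict berry. Cache (old->new): [kiwi grape]
  18. access grape: HIT. Cache (old->new): [kiwi grape]
  19. access peach: MISS, evict kiwi. Cache (old->new): [grape peach]
  20. access bat: MISS, evict grape. Cache (old->new): [peach bat]
  21. access grape: MISS, evict peach. Cache (old->new): [bat grape]
  22. access rat: MISS, evict bat. Cache (old->new): [grape rat]
  23. access melon: MISS, evict grape. Cache (old->new): [rat melon]
  24. access rat: HIT. Cache (old->new): [rat melon]
  25. access berry: MISS, evict rat. Cache (old->new): [melon berry]
  26. access dog: MISS, evict melon. Cache (old->new): [berry dog]
  27. access kiwi: MISS, evict berry. Cache (old->new): [dog kiwi]
  28. access rat: MISS, evict dog. Cache (old->new): [kiwi rat]
  29. access grape: MISS, evict kiwi. Cache (old->new): [rat grape]
  30. access rat: HIT. Cache (old->new): [rat grape]
  31. access rat: HIT. Cache (old->new): [rat grape]
Total: 11 hits, 20 misses, 18 evictions

Answer: grape rat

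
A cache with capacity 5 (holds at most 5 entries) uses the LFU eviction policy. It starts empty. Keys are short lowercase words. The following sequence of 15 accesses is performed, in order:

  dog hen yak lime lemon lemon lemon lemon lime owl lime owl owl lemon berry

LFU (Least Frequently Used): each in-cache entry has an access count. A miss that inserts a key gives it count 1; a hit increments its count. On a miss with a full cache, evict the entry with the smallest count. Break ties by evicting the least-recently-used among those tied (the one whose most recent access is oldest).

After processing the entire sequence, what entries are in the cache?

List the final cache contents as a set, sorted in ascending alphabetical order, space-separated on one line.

Answer: berry lemon lime owl yak

Derivation:
LFU simulation (capacity=5):
  1. access dog: MISS. Cache: [dog(c=1)]
  2. access hen: MISS. Cache: [dog(c=1) hen(c=1)]
  3. access yak: MISS. Cache: [dog(c=1) hen(c=1) yak(c=1)]
  4. access lime: MISS. Cache: [dog(c=1) hen(c=1) yak(c=1) lime(c=1)]
  5. access lemon: MISS. Cache: [dog(c=1) hen(c=1) yak(c=1) lime(c=1) lemon(c=1)]
  6. access lemon: HIT, count now 2. Cache: [dog(c=1) hen(c=1) yak(c=1) lime(c=1) lemon(c=2)]
  7. access lemon: HIT, count now 3. Cache: [dog(c=1) hen(c=1) yak(c=1) lime(c=1) lemon(c=3)]
  8. access lemon: HIT, count now 4. Cache: [dog(c=1) hen(c=1) yak(c=1) lime(c=1) lemon(c=4)]
  9. access lime: HIT, count now 2. Cache: [dog(c=1) hen(c=1) yak(c=1) lime(c=2) lemon(c=4)]
  10. access owl: MISS, evict dog(c=1). Cache: [hen(c=1) yak(c=1) owl(c=1) lime(c=2) lemon(c=4)]
  11. access lime: HIT, count now 3. Cache: [hen(c=1) yak(c=1) owl(c=1) lime(c=3) lemon(c=4)]
  12. access owl: HIT, count now 2. Cache: [hen(c=1) yak(c=1) owl(c=2) lime(c=3) lemon(c=4)]
  13. access owl: HIT, count now 3. Cache: [hen(c=1) yak(c=1) lime(c=3) owl(c=3) lemon(c=4)]
  14. access lemon: HIT, count now 5. Cache: [hen(c=1) yak(c=1) lime(c=3) owl(c=3) lemon(c=5)]
  15. access berry: MISS, evict hen(c=1). Cache: [yak(c=1) berry(c=1) lime(c=3) owl(c=3) lemon(c=5)]
Total: 8 hits, 7 misses, 2 evictions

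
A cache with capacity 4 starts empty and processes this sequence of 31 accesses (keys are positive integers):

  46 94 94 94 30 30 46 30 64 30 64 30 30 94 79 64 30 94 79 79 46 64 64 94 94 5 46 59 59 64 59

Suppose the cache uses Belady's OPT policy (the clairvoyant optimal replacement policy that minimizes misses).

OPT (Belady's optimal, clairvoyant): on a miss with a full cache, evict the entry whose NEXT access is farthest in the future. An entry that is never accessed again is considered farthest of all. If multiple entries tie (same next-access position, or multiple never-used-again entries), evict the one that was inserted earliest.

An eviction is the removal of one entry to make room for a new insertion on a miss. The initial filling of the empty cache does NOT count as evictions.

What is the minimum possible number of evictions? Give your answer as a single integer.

OPT (Belady) simulation (capacity=4):
  1. access 46: MISS. Cache: [46]
  2. access 94: MISS. Cache: [46 94]
  3. access 94: HIT. Next use of 94: step 4. Cache: [46 94]
  4. access 94: HIT. Next use of 94: step 14. Cache: [46 94]
  5. access 30: MISS. Cache: [46 94 30]
  6. access 30: HIT. Next use of 30: step 8. Cache: [46 94 30]
  7. access 46: HIT. Next use of 46: step 21. Cache: [46 94 30]
  8. access 30: HIT. Next use of 30: step 10. Cache: [46 94 30]
  9. access 64: MISS. Cache: [46 94 30 64]
  10. access 30: HIT. Next use of 30: step 12. Cache: [46 94 30 64]
  11. access 64: HIT. Next use of 64: step 16. Cache: [46 94 30 64]
  12. access 30: HIT. Next use of 30: step 13. Cache: [46 94 30 64]
  13. access 30: HIT. Next use of 30: step 17. Cache: [46 94 30 64]
  14. access 94: HIT. Next use of 94: step 18. Cache: [46 94 30 64]
  15. access 79: MISS, evict 46 (next use: step 21). Cache: [94 30 64 79]
  16. access 64: HIT. Next use of 64: step 22. Cache: [94 30 64 79]
  17. access 30: HIT. Next use of 30: never. Cache: [94 30 64 79]
  18. access 94: HIT. Next use of 94: step 24. Cache: [94 30 64 79]
  19. access 79: HIT. Next use of 79: step 20. Cache: [94 30 64 79]
  20. access 79: HIT. Next use of 79: never. Cache: [94 30 64 79]
  21. access 46: MISS, evict 30 (next use: never). Cache: [94 64 79 46]
  22. access 64: HIT. Next use of 64: step 23. Cache: [94 64 79 46]
  23. access 64: HIT. Next use of 64: step 30. Cache: [94 64 79 46]
  24. access 94: HIT. Next use of 94: step 25. Cache: [94 64 79 46]
  25. access 94: HIT. Next use of 94: never. Cache: [94 64 79 46]
  26. access 5: MISS, evict 94 (next use: never). Cache: [64 79 46 5]
  27. access 46: HIT. Next use of 46: never. Cache: [64 79 46 5]
  28. access 59: MISS, evict 79 (next use: never). Cache: [64 46 5 59]
  29. access 59: HIT. Next use of 59: step 31. Cache: [64 46 5 59]
  30. access 64: HIT. Next use of 64: never. Cache: [64 46 5 59]
  31. access 59: HIT. Next use of 59: never. Cache: [64 46 5 59]
Total: 23 hits, 8 misses, 4 evictions

Answer: 4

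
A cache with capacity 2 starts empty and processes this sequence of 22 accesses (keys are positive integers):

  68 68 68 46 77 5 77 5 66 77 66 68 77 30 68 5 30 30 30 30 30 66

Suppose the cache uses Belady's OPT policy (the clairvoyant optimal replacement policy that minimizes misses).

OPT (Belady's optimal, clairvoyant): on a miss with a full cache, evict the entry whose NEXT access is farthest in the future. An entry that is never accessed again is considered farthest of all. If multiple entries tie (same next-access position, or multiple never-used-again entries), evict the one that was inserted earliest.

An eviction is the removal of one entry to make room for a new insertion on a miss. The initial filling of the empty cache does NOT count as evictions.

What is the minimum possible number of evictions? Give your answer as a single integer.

Answer: 7

Derivation:
OPT (Belady) simulation (capacity=2):
  1. access 68: MISS. Cache: [68]
  2. access 68: HIT. Next use of 68: step 3. Cache: [68]
  3. access 68: HIT. Next use of 68: step 12. Cache: [68]
  4. access 46: MISS. Cache: [68 46]
  5. access 77: MISS, evict 46 (next use: never). Cache: [68 77]
  6. access 5: MISS, evict 68 (next use: step 12). Cache: [77 5]
  7. access 77: HIT. Next use of 77: step 10. Cache: [77 5]
  8. access 5: HIT. Next use of 5: step 16. Cache: [77 5]
  9. access 66: MISS, evict 5 (next use: step 16). Cache: [77 66]
  10. access 77: HIT. Next use of 77: step 13. Cache: [77 66]
  11. access 66: HIT. Next use of 66: step 22. Cache: [77 66]
  12. access 68: MISS, evict 66 (next use: step 22). Cache: [77 68]
  13. access 77: HIT. Next use of 77: never. Cache: [77 68]
  14. access 30: MISS, evict 77 (next use: never). Cache: [68 30]
  15. access 68: HIT. Next use of 68: never. Cache: [68 30]
  16. access 5: MISS, evict 68 (next use: never). Cache: [30 5]
  17. access 30: HIT. Next use of 30: step 18. Cache: [30 5]
  18. access 30: HIT. Next use of 30: step 19. Cache: [30 5]
  19. access 30: HIT. Next use of 30: step 20. Cache: [30 5]
  20. access 30: HIT. Next use of 30: step 21. Cache: [30 5]
  21. access 30: HIT. Next use of 30: never. Cache: [30 5]
  22. access 66: MISS, evict 30 (next use: never). Cache: [5 66]
Total: 13 hits, 9 misses, 7 evictions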